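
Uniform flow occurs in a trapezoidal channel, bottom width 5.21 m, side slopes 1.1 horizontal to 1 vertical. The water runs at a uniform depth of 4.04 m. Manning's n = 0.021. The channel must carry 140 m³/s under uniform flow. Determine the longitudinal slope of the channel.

With bottom width b = 5.21 m and side slope z = 1.1: A = (b + zy)y = (5.21 + 1.1×4.04)×4.04 = 39 m²; P = b + 2y√(1+z²) = 5.21 + 2×4.04×1.487 = 17.22 m.
Hydraulic radius R = A/P = 39/17.22 = 2.265 m.
From Manning's equation, S = [nQ / (1 A R^(2/3))]² = [0.021 × 140 / (1 × 39 × 2.265^(2/3))]² = 0.00191.

S = 0.00191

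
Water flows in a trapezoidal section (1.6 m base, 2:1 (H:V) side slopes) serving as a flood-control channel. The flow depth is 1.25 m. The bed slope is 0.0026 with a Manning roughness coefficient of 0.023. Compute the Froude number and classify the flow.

With bottom width b = 1.6 m and side slope z = 2: A = (b + zy)y = (1.6 + 2×1.25)×1.25 = 5.125 m²; P = b + 2y√(1+z²) = 1.6 + 2×1.25×2.236 = 7.19 m.
Hydraulic radius R = A/P = 5.125/7.19 = 0.7128 m.
V = (1/n) R^(2/3) √S = (1/0.023) × 0.7128^(2/3) × √0.0026 = 1.769 m/s. Hydraulic depth D_h = A/T = 5.125/6.6 = 0.7765 m.
Froude number Fr = V/√(g·D_h) = 1.769/√(9.81×0.7765) = 0.641, which is less than 1, so the flow is subcritical.

subcritical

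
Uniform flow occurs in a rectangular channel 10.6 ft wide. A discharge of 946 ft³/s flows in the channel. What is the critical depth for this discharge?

y_c = 6.28 ft

For a rectangular channel, critical depth y_c = (q²/g)^(1/3) where q = Q/b = 946/10.6 = 89.25 ft²/s.
So y_c = (89.25²/32.2)^(1/3) = 6.28 ft.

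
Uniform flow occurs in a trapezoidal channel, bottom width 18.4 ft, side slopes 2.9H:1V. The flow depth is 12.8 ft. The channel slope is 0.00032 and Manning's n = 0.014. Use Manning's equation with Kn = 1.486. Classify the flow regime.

With bottom width b = 18.4 ft and side slope z = 2.9: A = (b + zy)y = (18.4 + 2.9×12.8)×12.8 = 710.7 ft²; P = b + 2y√(1+z²) = 18.4 + 2×12.8×3.068 = 96.93 ft.
Hydraulic radius R = A/P = 710.7/96.93 = 7.332 ft.
V = (1.486/n) R^(2/3) √S = (1.486/0.014) × 7.332^(2/3) × √0.00032 = 7.166 ft/s. Hydraulic depth D_h = A/T = 710.7/92.64 = 7.671 ft.
Froude number Fr = V/√(g·D_h) = 7.166/√(32.2×7.671) = 0.456, which is less than 1, so the flow is subcritical.

subcritical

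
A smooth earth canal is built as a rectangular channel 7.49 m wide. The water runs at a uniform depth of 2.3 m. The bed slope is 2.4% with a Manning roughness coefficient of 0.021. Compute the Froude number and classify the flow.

Flow area A = b·y = 7.49 × 2.3 = 17.23 m². Wetted perimeter P = b + 2y = 7.49 + 2×2.3 = 12.09 m.
Hydraulic radius R = A/P = 17.23/12.09 = 1.425 m.
V = (1/n) R^(2/3) √S = (1/0.021) × 1.425^(2/3) × √0.024 = 9.341 m/s. Hydraulic depth D_h = A/T = 17.23/7.49 = 2.3 m.
Froude number Fr = V/√(g·D_h) = 9.341/√(9.81×2.3) = 1.97, which is greater than 1, so the flow is supercritical.

supercritical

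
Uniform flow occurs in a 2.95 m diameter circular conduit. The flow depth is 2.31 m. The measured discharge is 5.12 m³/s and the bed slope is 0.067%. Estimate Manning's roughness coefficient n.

n = 0.027

For a circular section of diameter D = 2.95 m at depth y = 2.31 m, the central angle is θ = 2 arccos(1 − 2y/D) = 4.345 rad. Then A = (D²/8)(θ − sin θ) = 5.742 m² and P = Dθ/2 = 6.409 m.
Hydraulic radius R = A/P = 5.742/6.409 = 0.8959 m.
Rearranging Manning's equation: n = (1/Q) A R^(2/3) S^(1/2) = (1/5.12) × 5.742 × 0.8959^(2/3) × √0.00067 = 0.027.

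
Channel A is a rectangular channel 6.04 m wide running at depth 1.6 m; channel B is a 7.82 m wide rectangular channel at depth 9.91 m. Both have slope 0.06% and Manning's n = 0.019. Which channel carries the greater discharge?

Channel A: Flow area A = b·y = 6.04 × 1.6 = 9.664 m². Wetted perimeter P = b + 2y = 6.04 + 2×1.6 = 9.24 m. Hydraulic radius R = A/P = 9.664/9.24 = 1.046 m. Q_A = (1/0.019)·9.664·1.046^(2/3)·√0.0006 = 12.84 m³/s.
Channel B: Flow area A = b·y = 7.82 × 9.91 = 77.5 m². Wetted perimeter P = b + 2y = 7.82 + 2×9.91 = 27.64 m. Hydraulic radius R = A/P = 77.5/27.64 = 2.804 m. Q_B = (1/0.019)·77.5·2.804^(2/3)·√0.0006 = 198.7 m³/s.
Q_A = 12.84 m³/s vs Q_B = 198.7 m³/s, so channel B carries more.

channel B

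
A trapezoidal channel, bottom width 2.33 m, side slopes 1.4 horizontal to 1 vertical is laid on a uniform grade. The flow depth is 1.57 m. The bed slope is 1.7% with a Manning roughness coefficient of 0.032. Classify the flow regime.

supercritical

With bottom width b = 2.33 m and side slope z = 1.4: A = (b + zy)y = (2.33 + 1.4×1.57)×1.57 = 7.109 m²; P = b + 2y√(1+z²) = 2.33 + 2×1.57×1.72 = 7.732 m.
Hydraulic radius R = A/P = 7.109/7.732 = 0.9194 m.
V = (1/n) R^(2/3) √S = (1/0.032) × 0.9194^(2/3) × √0.017 = 3.852 m/s. Hydraulic depth D_h = A/T = 7.109/6.726 = 1.057 m.
Froude number Fr = V/√(g·D_h) = 3.852/√(9.81×1.057) = 1.2, which is greater than 1, so the flow is supercritical.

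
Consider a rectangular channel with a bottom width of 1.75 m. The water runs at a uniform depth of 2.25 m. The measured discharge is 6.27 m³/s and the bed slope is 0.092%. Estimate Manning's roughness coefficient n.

Flow area A = b·y = 1.75 × 2.25 = 3.938 m². Wetted perimeter P = b + 2y = 1.75 + 2×2.25 = 6.25 m.
Hydraulic radius R = A/P = 3.938/6.25 = 0.63 m.
Rearranging Manning's equation: n = (1/Q) A R^(2/3) S^(1/2) = (1/6.27) × 3.938 × 0.63^(2/3) × √0.00092 = 0.014.

n = 0.014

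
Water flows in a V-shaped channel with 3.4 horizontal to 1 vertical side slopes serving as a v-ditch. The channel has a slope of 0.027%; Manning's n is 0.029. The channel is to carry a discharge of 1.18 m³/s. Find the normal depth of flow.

Manning's equation rearranged: A R^(2/3) = nQ / (1·√S) = 0.029 × 1.18 / (√0.00027) = 2.083.
Try y = 1.22 m: A R^(2/3) = 3.541 — too large.
Try y = 1 m: A R^(2/3) = 2.083 — matches.

y_n = 1 m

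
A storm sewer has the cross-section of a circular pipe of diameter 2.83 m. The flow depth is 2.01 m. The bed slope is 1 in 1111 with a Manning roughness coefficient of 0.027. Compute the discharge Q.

Q = 4.73 m³/s

For a circular section of diameter D = 2.83 m at depth y = 2.01 m, the central angle is θ = 2 arccos(1 − 2y/D) = 4.01 rad. Then A = (D²/8)(θ − sin θ) = 4.778 m² and P = Dθ/2 = 5.674 m.
Hydraulic radius R = A/P = 4.778/5.674 = 0.8421 m.
Manning's equation: Q = (1/n) A R^(2/3) S^(1/2) = (1/0.027) × 4.778 × 0.8421^(2/3) × 0.0009001^(1/2) = 4.73 m³/s.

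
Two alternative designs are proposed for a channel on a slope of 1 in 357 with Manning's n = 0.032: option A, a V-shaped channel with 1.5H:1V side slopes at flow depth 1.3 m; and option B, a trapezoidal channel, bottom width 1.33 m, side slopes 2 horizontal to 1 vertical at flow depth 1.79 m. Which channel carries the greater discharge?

channel B

Channel A: For a triangular section with side slope z = 1.5: A = zy² = 1.5×1.3² = 2.535 m²; P = 2y√(1+z²) = 2×1.3×1.803 = 4.687 m. Hydraulic radius R = A/P = 2.535/4.687 = 0.5408 m. Q_A = (1/0.032)·2.535·0.5408^(2/3)·√0.002801 = 2.783 m³/s.
Channel B: With bottom width b = 1.33 m and side slope z = 2: A = (b + zy)y = (1.33 + 2×1.79)×1.79 = 8.789 m²; P = b + 2y√(1+z²) = 1.33 + 2×1.79×2.236 = 9.335 m. Hydraulic radius R = A/P = 8.789/9.335 = 0.9415 m. Q_B = (1/0.032)·8.789·0.9415^(2/3)·√0.002801 = 13.96 m³/s.
Q_A = 2.783 m³/s vs Q_B = 13.96 m³/s, so channel B carries more.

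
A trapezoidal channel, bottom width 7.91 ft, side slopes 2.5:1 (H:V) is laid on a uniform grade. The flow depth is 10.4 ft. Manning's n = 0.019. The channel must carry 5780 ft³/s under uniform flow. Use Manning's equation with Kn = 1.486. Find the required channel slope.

S = 0.0045

With bottom width b = 7.91 ft and side slope z = 2.5: A = (b + zy)y = (7.91 + 2.5×10.4)×10.4 = 352.7 ft²; P = b + 2y√(1+z²) = 7.91 + 2×10.4×2.693 = 63.92 ft.
Hydraulic radius R = A/P = 352.7/63.92 = 5.518 ft.
From Manning's equation, S = [nQ / (1.486 A R^(2/3))]² = [0.019 × 5780 / (1.486 × 352.7 × 5.518^(2/3))]² = 0.0045.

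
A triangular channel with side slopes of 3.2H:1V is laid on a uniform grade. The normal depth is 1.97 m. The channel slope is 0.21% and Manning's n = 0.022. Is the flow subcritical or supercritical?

For a triangular section with side slope z = 3.2: A = zy² = 3.2×1.97² = 12.42 m²; P = 2y√(1+z²) = 2×1.97×3.353 = 13.21 m.
Hydraulic radius R = A/P = 12.42/13.21 = 0.9402 m.
V = (1/n) R^(2/3) √S = (1/0.022) × 0.9402^(2/3) × √0.0021 = 1.999 m/s. Hydraulic depth D_h = A/T = 12.42/12.61 = 0.985 m.
Froude number Fr = V/√(g·D_h) = 1.999/√(9.81×0.985) = 0.643, which is less than 1, so the flow is subcritical.

subcritical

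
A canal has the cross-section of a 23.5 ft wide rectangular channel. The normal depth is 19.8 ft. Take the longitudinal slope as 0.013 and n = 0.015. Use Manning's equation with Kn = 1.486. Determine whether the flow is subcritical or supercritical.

supercritical

Flow area A = b·y = 23.5 × 19.8 = 465.3 ft². Wetted perimeter P = b + 2y = 23.5 + 2×19.8 = 63.1 ft.
Hydraulic radius R = A/P = 465.3/63.1 = 7.374 ft.
V = (1.486/n) R^(2/3) √S = (1.486/0.015) × 7.374^(2/3) × √0.013 = 42.79 ft/s. Hydraulic depth D_h = A/T = 465.3/23.5 = 19.8 ft.
Froude number Fr = V/√(g·D_h) = 42.79/√(32.2×19.8) = 1.69, which is greater than 1, so the flow is supercritical.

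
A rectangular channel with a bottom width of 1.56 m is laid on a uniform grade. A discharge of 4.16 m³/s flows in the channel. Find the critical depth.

y_c = 0.898 m

For a rectangular channel, critical depth y_c = (q²/g)^(1/3) where q = Q/b = 4.16/1.56 = 2.667 m²/s.
So y_c = (2.667²/9.81)^(1/3) = 0.898 m.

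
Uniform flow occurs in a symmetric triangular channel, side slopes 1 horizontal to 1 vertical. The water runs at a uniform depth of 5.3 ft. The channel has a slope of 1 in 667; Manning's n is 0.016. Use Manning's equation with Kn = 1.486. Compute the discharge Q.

For a triangular section with side slope z = 1: A = zy² = 1×5.3² = 28.09 ft²; P = 2y√(1+z²) = 2×5.3×1.414 = 14.99 ft.
Hydraulic radius R = A/P = 28.09/14.99 = 1.874 ft.
Manning's equation: Q = (1.486/n) A R^(2/3) S^(1/2) = (1.486/0.016) × 28.09 × 1.874^(2/3) × 0.001499^(1/2) = 154 ft³/s.

Q = 154 ft³/s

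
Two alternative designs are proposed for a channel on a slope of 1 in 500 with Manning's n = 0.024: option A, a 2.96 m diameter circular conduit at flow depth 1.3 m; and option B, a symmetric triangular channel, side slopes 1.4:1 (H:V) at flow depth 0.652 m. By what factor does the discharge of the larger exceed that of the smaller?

Channel A: For a circular section of diameter D = 2.96 m at depth y = 1.3 m, the central angle is θ = 2 arccos(1 − 2y/D) = 2.898 rad. Then A = (D²/8)(θ − sin θ) = 2.909 m² and P = Dθ/2 = 4.289 m. Hydraulic radius R = A/P = 2.909/4.289 = 0.6783 m. Q_A = (1/0.024)·2.909·0.6783^(2/3)·√0.002 = 4.185 m³/s.
Channel B: For a triangular section with side slope z = 1.4: A = zy² = 1.4×0.652² = 0.5951 m²; P = 2y√(1+z²) = 2×0.652×1.72 = 2.243 m. Hydraulic radius R = A/P = 0.5951/2.243 = 0.2653 m. Q_B = (1/0.024)·0.5951·0.2653^(2/3)·√0.002 = 0.4579 m³/s.
The larger discharge is 4.185 m³/s and the smaller is 0.4579 m³/s; the ratio is 9.14.

9.14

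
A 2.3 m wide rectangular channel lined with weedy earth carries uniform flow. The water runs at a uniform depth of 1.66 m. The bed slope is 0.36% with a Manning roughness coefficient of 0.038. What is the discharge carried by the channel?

Q = 4.66 m³/s

Flow area A = b·y = 2.3 × 1.66 = 3.818 m². Wetted perimeter P = b + 2y = 2.3 + 2×1.66 = 5.62 m.
Hydraulic radius R = A/P = 3.818/5.62 = 0.6794 m.
Manning's equation: Q = (1/n) A R^(2/3) S^(1/2) = (1/0.038) × 3.818 × 0.6794^(2/3) × 0.0036^(1/2) = 4.66 m³/s.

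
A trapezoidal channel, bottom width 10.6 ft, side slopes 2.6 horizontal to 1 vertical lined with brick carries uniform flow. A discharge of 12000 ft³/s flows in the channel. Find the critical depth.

y_c = 14.9 ft

At critical depth, Q² T / (g A³) = 1, i.e. A³/T = Q²/g = 12000²/32.2 = 4472000.
Try y = 18.9 ft: A³/T = 13220000 — high.
Try y = 11.5 ft: A³/T = 1435000 — low.
Try y = 14.9 ft: A³/T = 4511000 — ≈ 4472000.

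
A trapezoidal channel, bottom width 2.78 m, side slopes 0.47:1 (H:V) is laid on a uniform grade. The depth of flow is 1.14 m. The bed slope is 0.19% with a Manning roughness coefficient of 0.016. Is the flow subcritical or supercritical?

With bottom width b = 2.78 m and side slope z = 0.47: A = (b + zy)y = (2.78 + 0.47×1.14)×1.14 = 3.78 m²; P = b + 2y√(1+z²) = 2.78 + 2×1.14×1.105 = 5.299 m.
Hydraulic radius R = A/P = 3.78/5.299 = 0.7133 m.
V = (1/n) R^(2/3) √S = (1/0.016) × 0.7133^(2/3) × √0.0019 = 2.175 m/s. Hydraulic depth D_h = A/T = 3.78/3.852 = 0.9814 m.
Froude number Fr = V/√(g·D_h) = 2.175/√(9.81×0.9814) = 0.701, which is less than 1, so the flow is subcritical.

subcritical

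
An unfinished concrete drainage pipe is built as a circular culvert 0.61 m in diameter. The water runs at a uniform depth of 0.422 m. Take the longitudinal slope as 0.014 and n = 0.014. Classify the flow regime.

supercritical

For a circular section of diameter D = 0.61 m at depth y = 0.422 m, the central angle is θ = 2 arccos(1 − 2y/D) = 3.929 rad. Then A = (D²/8)(θ − sin θ) = 0.2157 m² and P = Dθ/2 = 1.198 m.
Hydraulic radius R = A/P = 0.2157/1.198 = 0.18 m.
V = (1/n) R^(2/3) √S = (1/0.014) × 0.18^(2/3) × √0.014 = 2.694 m/s. Hydraulic depth D_h = A/T = 0.2157/0.5633 = 0.3829 m.
Froude number Fr = V/√(g·D_h) = 2.694/√(9.81×0.3829) = 1.39, which is greater than 1, so the flow is supercritical.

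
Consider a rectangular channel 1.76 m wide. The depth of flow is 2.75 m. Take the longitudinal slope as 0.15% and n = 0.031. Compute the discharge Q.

Flow area A = b·y = 1.76 × 2.75 = 4.84 m². Wetted perimeter P = b + 2y = 1.76 + 2×2.75 = 7.26 m.
Hydraulic radius R = A/P = 4.84/7.26 = 0.6667 m.
Manning's equation: Q = (1/n) A R^(2/3) S^(1/2) = (1/0.031) × 4.84 × 0.6667^(2/3) × 0.0015^(1/2) = 4.61 m³/s.

Q = 4.61 m³/s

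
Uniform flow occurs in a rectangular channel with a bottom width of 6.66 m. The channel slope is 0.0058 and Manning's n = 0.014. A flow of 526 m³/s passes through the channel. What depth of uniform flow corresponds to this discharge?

Manning's equation rearranged: A R^(2/3) = nQ / (1·√S) = 0.014 × 526 / (√0.0058) = 96.69.
At y = 6.94 m: A R^(2/3) = 79.37 — too small.
At y = 9.4 m: A R^(2/3) = 114.1 — too large.
At y = 8.18 m: A R^(2/3) = 96.75 — matches.

y_n = 8.18 m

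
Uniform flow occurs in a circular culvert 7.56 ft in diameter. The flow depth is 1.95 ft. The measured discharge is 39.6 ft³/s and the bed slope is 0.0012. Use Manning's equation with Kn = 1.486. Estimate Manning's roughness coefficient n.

For a circular section of diameter D = 7.56 ft at depth y = 1.95 ft, the central angle is θ = 2 arccos(1 − 2y/D) = 2.131 rad. Then A = (D²/8)(θ − sin θ) = 9.171 ft² and P = Dθ/2 = 8.055 ft.
Hydraulic radius R = A/P = 9.171/8.055 = 1.139 ft.
Rearranging Manning's equation: n = (1.486/Q) A R^(2/3) S^(1/2) = (1.486/39.6) × 9.171 × 1.139^(2/3) × √0.0012 = 0.013.

n = 0.013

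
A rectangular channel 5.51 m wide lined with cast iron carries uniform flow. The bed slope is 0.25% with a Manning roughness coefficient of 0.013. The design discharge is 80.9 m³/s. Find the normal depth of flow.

Manning's equation rearranged: A R^(2/3) = nQ / (1·√S) = 0.013 × 80.9 / (√0.0025) = 21.03.
At y = 2.55 m: A R^(2/3) = 16.94 — too small.
At y = 3 m: A R^(2/3) = 21.04 — close enough.

y_n = 3 m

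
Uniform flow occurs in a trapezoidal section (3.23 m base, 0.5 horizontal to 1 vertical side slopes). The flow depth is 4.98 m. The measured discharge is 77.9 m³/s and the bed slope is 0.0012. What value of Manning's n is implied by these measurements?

n = 0.02

With bottom width b = 3.23 m and side slope z = 0.5: A = (b + zy)y = (3.23 + 0.5×4.98)×4.98 = 28.49 m²; P = b + 2y√(1+z²) = 3.23 + 2×4.98×1.118 = 14.37 m.
Hydraulic radius R = A/P = 28.49/14.37 = 1.983 m.
Rearranging Manning's equation: n = (1/Q) A R^(2/3) S^(1/2) = (1/77.9) × 28.49 × 1.983^(2/3) × √0.0012 = 0.02.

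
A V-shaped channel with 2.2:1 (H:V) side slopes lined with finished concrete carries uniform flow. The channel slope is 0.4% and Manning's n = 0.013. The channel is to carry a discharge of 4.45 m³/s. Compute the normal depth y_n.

y_n = 0.876 m

Manning's equation rearranged: A R^(2/3) = nQ / (1·√S) = 0.013 × 4.45 / (√0.004) = 0.9147.
Trying y = 1.09 m: A R^(2/3) = 1.638 — high.
Trying y = 0.741 m: A R^(2/3) = 0.5853 — low.
Trying y = 0.876 m: A R^(2/3) = 0.9146 — matches.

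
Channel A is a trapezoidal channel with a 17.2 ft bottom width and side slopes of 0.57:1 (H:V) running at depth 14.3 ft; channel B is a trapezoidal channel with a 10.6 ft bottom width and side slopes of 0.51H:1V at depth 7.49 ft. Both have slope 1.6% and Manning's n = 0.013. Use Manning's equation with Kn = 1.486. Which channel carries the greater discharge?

channel A

Channel A: With bottom width b = 17.2 ft and side slope z = 0.57: A = (b + zy)y = (17.2 + 0.57×14.3)×14.3 = 362.5 ft²; P = b + 2y√(1+z²) = 17.2 + 2×14.3×1.151 = 50.12 ft. Hydraulic radius R = A/P = 362.5/50.12 = 7.233 ft. Q_A = (1.486/0.013)·362.5·7.233^(2/3)·√0.016 = 19600 ft³/s.
Channel B: With bottom width b = 10.6 ft and side slope z = 0.51: A = (b + zy)y = (10.6 + 0.51×7.49)×7.49 = 108 ft²; P = b + 2y√(1+z²) = 10.6 + 2×7.49×1.123 = 27.42 ft. Hydraulic radius R = A/P = 108/27.42 = 3.94 ft. Q_B = (1.486/0.013)·108·3.94^(2/3)·√0.016 = 3895 ft³/s.
Q_A = 19600 ft³/s vs Q_B = 3895 ft³/s, so channel A carries more.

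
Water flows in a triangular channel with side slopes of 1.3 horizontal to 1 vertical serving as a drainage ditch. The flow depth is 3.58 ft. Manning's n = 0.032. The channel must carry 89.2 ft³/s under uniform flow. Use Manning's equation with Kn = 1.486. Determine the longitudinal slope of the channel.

For a triangular section with side slope z = 1.3: A = zy² = 1.3×3.58² = 16.66 ft²; P = 2y√(1+z²) = 2×3.58×1.64 = 11.74 ft.
Hydraulic radius R = A/P = 16.66/11.74 = 1.419 ft.
From Manning's equation, S = [nQ / (1.486 A R^(2/3))]² = [0.032 × 89.2 / (1.486 × 16.66 × 1.419^(2/3))]² = 0.00834.

S = 0.00834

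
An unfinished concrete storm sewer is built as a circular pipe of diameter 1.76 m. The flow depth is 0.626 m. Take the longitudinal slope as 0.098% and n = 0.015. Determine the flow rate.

Q = 0.796 m³/s

For a circular section of diameter D = 1.76 m at depth y = 0.626 m, the central angle is θ = 2 arccos(1 − 2y/D) = 2.556 rad. Then A = (D²/8)(θ − sin θ) = 0.7757 m² and P = Dθ/2 = 2.249 m.
Hydraulic radius R = A/P = 0.7757/2.249 = 0.3449 m.
Manning's equation: Q = (1/n) A R^(2/3) S^(1/2) = (1/0.015) × 0.7757 × 0.3449^(2/3) × 0.00098^(1/2) = 0.796 m³/s.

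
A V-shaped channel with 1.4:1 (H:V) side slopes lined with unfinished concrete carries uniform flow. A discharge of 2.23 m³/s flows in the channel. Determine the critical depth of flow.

At critical depth, Q² T / (g A³) = 1, i.e. A³/T = Q²/g = 2.23²/9.81 = 0.5069.
Try y = 0.965 m: A³/T = 0.8201 — high.
Try y = 0.731 m: A³/T = 0.2046 — low.
Try y = 0.876 m: A³/T = 0.5055 — matches.

y_c = 0.876 m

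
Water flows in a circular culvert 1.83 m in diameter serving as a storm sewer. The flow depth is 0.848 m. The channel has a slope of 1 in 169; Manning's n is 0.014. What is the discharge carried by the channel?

Q = 3.76 m³/s

For a circular section of diameter D = 1.83 m at depth y = 0.848 m, the central angle is θ = 2 arccos(1 − 2y/D) = 2.995 rad. Then A = (D²/8)(θ − sin θ) = 1.193 m² and P = Dθ/2 = 2.74 m.
Hydraulic radius R = A/P = 1.193/2.74 = 0.4352 m.
Manning's equation: Q = (1/n) A R^(2/3) S^(1/2) = (1/0.014) × 1.193 × 0.4352^(2/3) × 0.005917^(1/2) = 3.76 m³/s.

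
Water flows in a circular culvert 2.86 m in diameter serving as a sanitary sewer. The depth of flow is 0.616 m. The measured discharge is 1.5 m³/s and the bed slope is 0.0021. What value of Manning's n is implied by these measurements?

n = 0.016

For a circular section of diameter D = 2.86 m at depth y = 0.616 m, the central angle is θ = 2 arccos(1 − 2y/D) = 1.93 rad. Then A = (D²/8)(θ − sin θ) = 1.017 m² and P = Dθ/2 = 2.761 m.
Hydraulic radius R = A/P = 1.017/2.761 = 0.3683 m.
Rearranging Manning's equation: n = (1/Q) A R^(2/3) S^(1/2) = (1/1.5) × 1.017 × 0.3683^(2/3) × √0.0021 = 0.016.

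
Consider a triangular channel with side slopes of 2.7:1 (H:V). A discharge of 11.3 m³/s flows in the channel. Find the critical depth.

At critical depth, Q² T / (g A³) = 1, i.e. A³/T = Q²/g = 11.3²/9.81 = 13.02.
Try y = 1.11 m: A³/T = 6.142 — low.
Try y = 1.49 m: A³/T = 26.77 — high.
Try y = 1.29 m: A³/T = 13.02 — close enough.

y_c = 1.29 m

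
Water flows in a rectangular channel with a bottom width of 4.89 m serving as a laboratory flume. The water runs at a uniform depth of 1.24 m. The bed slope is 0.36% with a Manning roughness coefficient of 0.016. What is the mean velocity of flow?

V = 3.29 m/s

Flow area A = b·y = 4.89 × 1.24 = 6.064 m². Wetted perimeter P = b + 2y = 4.89 + 2×1.24 = 7.37 m.
Hydraulic radius R = A/P = 6.064/7.37 = 0.8227 m.
From Manning's equation, V = (1/n) R^(2/3) S^(1/2) = (1/0.016) × 0.8227^(2/3) × 0.0036^(1/2) = 3.29 m/s.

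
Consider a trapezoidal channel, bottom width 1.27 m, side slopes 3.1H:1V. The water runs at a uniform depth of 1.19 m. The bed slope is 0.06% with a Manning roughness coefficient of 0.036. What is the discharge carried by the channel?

With bottom width b = 1.27 m and side slope z = 3.1: A = (b + zy)y = (1.27 + 3.1×1.19)×1.19 = 5.901 m²; P = b + 2y√(1+z²) = 1.27 + 2×1.19×3.257 = 9.022 m.
Hydraulic radius R = A/P = 5.901/9.022 = 0.6541 m.
Manning's equation: Q = (1/n) A R^(2/3) S^(1/2) = (1/0.036) × 5.901 × 0.6541^(2/3) × 0.0006^(1/2) = 3.03 m³/s.

Q = 3.03 m³/s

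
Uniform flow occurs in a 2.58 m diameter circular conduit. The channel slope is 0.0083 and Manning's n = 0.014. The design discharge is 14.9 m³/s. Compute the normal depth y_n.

y_n = 1.42 m

Manning's equation rearranged: A R^(2/3) = nQ / (1·√S) = 0.014 × 14.9 / (√0.0083) = 2.29.
Trying y = 0.97 m: A R^(2/3) = 1.173 — short.
Trying y = 1.76 m: A R^(2/3) = 3.157 — over.
Trying y = 1.42 m: A R^(2/3) = 2.288 — ≈ 2.29.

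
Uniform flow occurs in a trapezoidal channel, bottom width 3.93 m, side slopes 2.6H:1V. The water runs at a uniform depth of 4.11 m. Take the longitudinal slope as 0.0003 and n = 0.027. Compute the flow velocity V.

V = 1.1 m/s

With bottom width b = 3.93 m and side slope z = 2.6: A = (b + zy)y = (3.93 + 2.6×4.11)×4.11 = 60.07 m²; P = b + 2y√(1+z²) = 3.93 + 2×4.11×2.786 = 26.83 m.
Hydraulic radius R = A/P = 60.07/26.83 = 2.239 m.
From Manning's equation, V = (1/n) R^(2/3) S^(1/2) = (1/0.027) × 2.239^(2/3) × 0.0003^(1/2) = 1.1 m/s.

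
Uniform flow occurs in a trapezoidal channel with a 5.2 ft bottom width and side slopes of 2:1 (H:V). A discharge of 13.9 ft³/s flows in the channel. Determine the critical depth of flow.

y_c = 0.561 ft

At critical depth, Q² T / (g A³) = 1, i.e. A³/T = Q²/g = 13.9²/32.2 = 6.
Try y = 0.676 ft: A³/T = 10.99 — too large.
Try y = 0.425 ft: A³/T = 2.464 — too small.
Try y = 0.561 ft: A³/T = 5.993 — close enough.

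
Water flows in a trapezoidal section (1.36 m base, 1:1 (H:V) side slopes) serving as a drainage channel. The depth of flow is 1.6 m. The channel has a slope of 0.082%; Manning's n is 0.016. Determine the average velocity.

V = 1.55 m/s

With bottom width b = 1.36 m and side slope z = 1: A = (b + zy)y = (1.36 + 1×1.6)×1.6 = 4.736 m²; P = b + 2y√(1+z²) = 1.36 + 2×1.6×1.414 = 5.885 m.
Hydraulic radius R = A/P = 4.736/5.885 = 0.8047 m.
From Manning's equation, V = (1/n) R^(2/3) S^(1/2) = (1/0.016) × 0.8047^(2/3) × 0.00082^(1/2) = 1.55 m/s.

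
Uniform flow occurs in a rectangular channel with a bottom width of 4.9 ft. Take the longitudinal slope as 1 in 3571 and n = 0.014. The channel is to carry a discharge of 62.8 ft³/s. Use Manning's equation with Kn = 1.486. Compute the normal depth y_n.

Manning's equation rearranged: A R^(2/3) = nQ / (1.486·√S) = 0.014 × 62.8 / (1.486 × √0.00028) = 35.36.
Try y = 4.54 ft: A R^(2/3) = 30.32 — low.
Try y = 6.21 ft: A R^(2/3) = 44.3 — high.
Try y = 5.15 ft: A R^(2/3) = 35.38 — matches.

y_n = 5.15 ft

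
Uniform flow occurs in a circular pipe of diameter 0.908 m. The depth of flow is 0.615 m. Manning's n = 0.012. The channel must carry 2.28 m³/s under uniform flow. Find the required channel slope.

For a circular section of diameter D = 0.908 m at depth y = 0.615 m, the central angle is θ = 2 arccos(1 − 2y/D) = 3.867 rad. Then A = (D²/8)(θ − sin θ) = 0.4668 m² and P = Dθ/2 = 1.755 m.
Hydraulic radius R = A/P = 0.4668/1.755 = 0.2659 m.
From Manning's equation, S = [nQ / (1 A R^(2/3))]² = [0.012 × 2.28 / (1 × 0.4668 × 0.2659^(2/3))]² = 0.0201.

S = 0.0201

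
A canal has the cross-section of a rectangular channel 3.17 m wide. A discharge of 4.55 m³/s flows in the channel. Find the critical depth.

y_c = 0.594 m

For a rectangular channel, critical depth y_c = (q²/g)^(1/3) where q = Q/b = 4.55/3.17 = 1.435 m²/s.
So y_c = (1.435²/9.81)^(1/3) = 0.594 m.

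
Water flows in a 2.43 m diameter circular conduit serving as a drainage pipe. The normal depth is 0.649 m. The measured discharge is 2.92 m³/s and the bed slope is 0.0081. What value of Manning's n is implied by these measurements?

n = 0.016

For a circular section of diameter D = 2.43 m at depth y = 0.649 m, the central angle is θ = 2 arccos(1 − 2y/D) = 2.172 rad. Then A = (D²/8)(θ − sin θ) = 0.995 m² and P = Dθ/2 = 2.639 m.
Hydraulic radius R = A/P = 0.995/2.639 = 0.377 m.
Rearranging Manning's equation: n = (1/Q) A R^(2/3) S^(1/2) = (1/2.92) × 0.995 × 0.377^(2/3) × √0.0081 = 0.016.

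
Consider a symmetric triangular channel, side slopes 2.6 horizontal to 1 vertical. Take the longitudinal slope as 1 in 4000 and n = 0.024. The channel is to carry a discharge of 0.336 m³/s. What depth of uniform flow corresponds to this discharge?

Manning's equation rearranged: A R^(2/3) = nQ / (1·√S) = 0.024 × 0.336 / (√0.00025) = 0.51.
Trying y = 0.57 m: A R^(2/3) = 0.3494 — low.
Trying y = 0.715 m: A R^(2/3) = 0.6394 — high.
Trying y = 0.657 m: A R^(2/3) = 0.5103 — close enough.

y_n = 0.657 m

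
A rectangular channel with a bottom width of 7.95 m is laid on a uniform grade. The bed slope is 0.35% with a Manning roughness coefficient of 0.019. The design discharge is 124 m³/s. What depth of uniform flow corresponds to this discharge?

Manning's equation rearranged: A R^(2/3) = nQ / (1·√S) = 0.019 × 124 / (√0.0035) = 39.82.
Try y = 2.31 m: A R^(2/3) = 23.65 — low.
Try y = 4 m: A R^(2/3) = 50.37 — high.
Try y = 3.36 m: A R^(2/3) = 39.83 — ≈ 39.82.

y_n = 3.36 m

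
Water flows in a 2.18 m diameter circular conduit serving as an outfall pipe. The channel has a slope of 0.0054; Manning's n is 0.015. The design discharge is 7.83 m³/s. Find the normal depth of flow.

y_n = 1.27 m

Manning's equation rearranged: A R^(2/3) = nQ / (1·√S) = 0.015 × 7.83 / (√0.0054) = 1.598.
Try y = 0.896 m: A R^(2/3) = 0.8818 — short.
Try y = 1.27 m: A R^(2/3) = 1.599 — close enough.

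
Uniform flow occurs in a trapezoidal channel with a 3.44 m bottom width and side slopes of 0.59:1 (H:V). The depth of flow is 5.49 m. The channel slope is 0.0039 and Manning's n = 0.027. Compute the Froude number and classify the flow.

subcritical

With bottom width b = 3.44 m and side slope z = 0.59: A = (b + zy)y = (3.44 + 0.59×5.49)×5.49 = 36.67 m²; P = b + 2y√(1+z²) = 3.44 + 2×5.49×1.161 = 16.19 m.
Hydraulic radius R = A/P = 36.67/16.19 = 2.265 m.
V = (1/n) R^(2/3) √S = (1/0.027) × 2.265^(2/3) × √0.0039 = 3.989 m/s. Hydraulic depth D_h = A/T = 36.67/9.918 = 3.697 m.
Froude number Fr = V/√(g·D_h) = 3.989/√(9.81×3.697) = 0.662, which is less than 1, so the flow is subcritical.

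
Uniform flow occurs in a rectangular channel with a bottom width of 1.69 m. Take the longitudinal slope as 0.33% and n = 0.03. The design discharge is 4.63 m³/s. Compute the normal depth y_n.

Manning's equation rearranged: A R^(2/3) = nQ / (1·√S) = 0.03 × 4.63 / (√0.0033) = 2.418.
At y = 1.55 m: A R^(2/3) = 1.752 — low.
At y = 2.53 m: A R^(2/3) = 3.154 — high.
At y = 2.02 m: A R^(2/3) = 2.417 — close enough.

y_n = 2.02 m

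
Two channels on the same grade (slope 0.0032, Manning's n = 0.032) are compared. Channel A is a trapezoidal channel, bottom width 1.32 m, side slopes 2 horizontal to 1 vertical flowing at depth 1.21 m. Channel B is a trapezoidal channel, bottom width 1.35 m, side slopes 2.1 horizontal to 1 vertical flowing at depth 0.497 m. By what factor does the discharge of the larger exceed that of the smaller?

Channel A: With bottom width b = 1.32 m and side slope z = 2: A = (b + zy)y = (1.32 + 2×1.21)×1.21 = 4.525 m²; P = b + 2y√(1+z²) = 1.32 + 2×1.21×2.236 = 6.731 m. Hydraulic radius R = A/P = 4.525/6.731 = 0.6723 m. Q_A = (1/0.032)·4.525·0.6723^(2/3)·√0.0032 = 6.139 m³/s.
Channel B: With bottom width b = 1.35 m and side slope z = 2.1: A = (b + zy)y = (1.35 + 2.1×0.497)×0.497 = 1.19 m²; P = b + 2y√(1+z²) = 1.35 + 2×0.497×2.326 = 3.662 m. Hydraulic radius R = A/P = 1.19/3.662 = 0.3249 m. Q_B = (1/0.032)·1.19·0.3249^(2/3)·√0.0032 = 0.9939 m³/s.
The larger discharge is 6.139 m³/s and the smaller is 0.9939 m³/s; the ratio is 6.18.

6.18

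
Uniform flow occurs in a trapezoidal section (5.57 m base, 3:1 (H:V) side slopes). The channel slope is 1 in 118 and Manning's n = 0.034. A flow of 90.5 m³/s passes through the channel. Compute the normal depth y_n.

Manning's equation rearranged: A R^(2/3) = nQ / (1·√S) = 0.034 × 90.5 / (√0.008475) = 33.42.
At y = 1.79 m: A R^(2/3) = 21.61 — short.
At y = 2.63 m: A R^(2/3) = 48.31 — over.
At y = 2.21 m: A R^(2/3) = 33.41 — matches.

y_n = 2.21 m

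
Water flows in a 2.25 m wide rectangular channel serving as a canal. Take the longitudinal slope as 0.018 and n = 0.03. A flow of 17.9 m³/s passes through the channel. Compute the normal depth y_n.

Manning's equation rearranged: A R^(2/3) = nQ / (1·√S) = 0.03 × 17.9 / (√0.018) = 4.003.
At y = 1.53 m: A R^(2/3) = 2.579 — too small.
At y = 2.67 m: A R^(2/3) = 5.14 — too large.
At y = 2.17 m: A R^(2/3) = 3.998 — close enough.

y_n = 2.17 m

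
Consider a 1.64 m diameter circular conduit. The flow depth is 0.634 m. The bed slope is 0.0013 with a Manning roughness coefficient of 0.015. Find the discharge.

Q = 0.887 m³/s

For a circular section of diameter D = 1.64 m at depth y = 0.634 m, the central angle is θ = 2 arccos(1 − 2y/D) = 2.684 rad. Then A = (D²/8)(θ − sin θ) = 0.7538 m² and P = Dθ/2 = 2.201 m.
Hydraulic radius R = A/P = 0.7538/2.201 = 0.3425 m.
Manning's equation: Q = (1/n) A R^(2/3) S^(1/2) = (1/0.015) × 0.7538 × 0.3425^(2/3) × 0.0013^(1/2) = 0.887 m³/s.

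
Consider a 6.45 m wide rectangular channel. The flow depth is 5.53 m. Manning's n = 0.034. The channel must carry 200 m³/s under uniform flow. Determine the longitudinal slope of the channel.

S = 0.0141

Flow area A = b·y = 6.45 × 5.53 = 35.67 m². Wetted perimeter P = b + 2y = 6.45 + 2×5.53 = 17.51 m.
Hydraulic radius R = A/P = 35.67/17.51 = 2.037 m.
From Manning's equation, S = [nQ / (1 A R^(2/3))]² = [0.034 × 200 / (1 × 35.67 × 2.037^(2/3))]² = 0.0141.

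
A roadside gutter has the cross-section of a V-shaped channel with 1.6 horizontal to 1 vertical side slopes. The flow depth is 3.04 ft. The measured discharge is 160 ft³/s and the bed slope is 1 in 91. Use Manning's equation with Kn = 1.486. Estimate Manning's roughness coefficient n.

n = 0.0171

For a triangular section with side slope z = 1.6: A = zy² = 1.6×3.04² = 14.79 ft²; P = 2y√(1+z²) = 2×3.04×1.887 = 11.47 ft.
Hydraulic radius R = A/P = 14.79/11.47 = 1.289 ft.
Rearranging Manning's equation: n = (1.486/Q) A R^(2/3) S^(1/2) = (1.486/160) × 14.79 × 1.289^(2/3) × √0.01099 = 0.0171.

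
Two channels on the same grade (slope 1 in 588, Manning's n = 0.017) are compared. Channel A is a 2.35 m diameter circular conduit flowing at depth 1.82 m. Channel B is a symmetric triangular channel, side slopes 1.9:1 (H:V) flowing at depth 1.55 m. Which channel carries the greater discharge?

Channel A: For a circular section of diameter D = 2.35 m at depth y = 1.82 m, the central angle is θ = 2 arccos(1 − 2y/D) = 4.304 rad. Then A = (D²/8)(θ − sin θ) = 3.604 m² and P = Dθ/2 = 5.057 m. Hydraulic radius R = A/P = 3.604/5.057 = 0.7128 m. Q_A = (1/0.017)·3.604·0.7128^(2/3)·√0.001701 = 6.977 m³/s.
Channel B: For a triangular section with side slope z = 1.9: A = zy² = 1.9×1.55² = 4.565 m²; P = 2y√(1+z²) = 2×1.55×2.147 = 6.656 m. Hydraulic radius R = A/P = 4.565/6.656 = 0.6858 m. Q_B = (1/0.017)·4.565·0.6858^(2/3)·√0.001701 = 8.612 m³/s.
Q_A = 6.977 m³/s vs Q_B = 8.612 m³/s, so channel B carries more.

channel B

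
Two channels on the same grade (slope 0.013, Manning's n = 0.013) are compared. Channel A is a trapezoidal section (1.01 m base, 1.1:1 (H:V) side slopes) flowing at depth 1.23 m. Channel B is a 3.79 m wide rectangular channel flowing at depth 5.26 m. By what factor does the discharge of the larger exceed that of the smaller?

Channel A: With bottom width b = 1.01 m and side slope z = 1.1: A = (b + zy)y = (1.01 + 1.1×1.23)×1.23 = 2.906 m²; P = b + 2y√(1+z²) = 1.01 + 2×1.23×1.487 = 4.667 m. Hydraulic radius R = A/P = 2.906/4.667 = 0.6228 m. Q_A = (1/0.013)·2.906·0.6228^(2/3)·√0.013 = 18.59 m³/s.
Channel B: Flow area A = b·y = 3.79 × 5.26 = 19.94 m². Wetted perimeter P = b + 2y = 3.79 + 2×5.26 = 14.31 m. Hydraulic radius R = A/P = 19.94/14.31 = 1.393 m. Q_B = (1/0.013)·19.94·1.393^(2/3)·√0.013 = 218.1 m³/s.
The larger discharge is 218.1 m³/s and the smaller is 18.59 m³/s; the ratio is 11.7.

11.7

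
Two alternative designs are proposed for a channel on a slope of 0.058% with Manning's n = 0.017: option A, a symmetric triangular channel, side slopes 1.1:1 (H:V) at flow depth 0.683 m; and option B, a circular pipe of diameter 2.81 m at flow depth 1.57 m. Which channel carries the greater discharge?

channel B

Channel A: For a triangular section with side slope z = 1.1: A = zy² = 1.1×0.683² = 0.5131 m²; P = 2y√(1+z²) = 2×0.683×1.487 = 2.031 m. Hydraulic radius R = A/P = 0.5131/2.031 = 0.2527 m. Q_A = (1/0.017)·0.5131·0.2527^(2/3)·√0.00058 = 0.2906 m³/s.
Channel B: For a circular section of diameter D = 2.81 m at depth y = 1.57 m, the central angle is θ = 2 arccos(1 − 2y/D) = 3.377 rad. Then A = (D²/8)(θ − sin θ) = 3.563 m² and P = Dθ/2 = 4.745 m. Hydraulic radius R = A/P = 3.563/4.745 = 0.751 m. Q_B = (1/0.017)·3.563·0.751^(2/3)·√0.00058 = 4.171 m³/s.
Q_A = 0.2906 m³/s vs Q_B = 4.171 m³/s, so channel B carries more.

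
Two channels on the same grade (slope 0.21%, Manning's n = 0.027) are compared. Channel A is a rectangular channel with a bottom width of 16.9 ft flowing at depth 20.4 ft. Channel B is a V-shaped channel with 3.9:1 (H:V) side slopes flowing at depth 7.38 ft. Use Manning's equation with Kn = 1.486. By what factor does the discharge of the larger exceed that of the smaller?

2.29

Channel A: Flow area A = b·y = 16.9 × 20.4 = 344.8 ft². Wetted perimeter P = b + 2y = 16.9 + 2×20.4 = 57.7 ft. Hydraulic radius R = A/P = 344.8/57.7 = 5.975 ft. Q_A = (1.486/0.027)·344.8·5.975^(2/3)·√0.0021 = 2863 ft³/s.
Channel B: For a triangular section with side slope z = 3.9: A = zy² = 3.9×7.38² = 212.4 ft²; P = 2y√(1+z²) = 2×7.38×4.026 = 59.43 ft. Hydraulic radius R = A/P = 212.4/59.43 = 3.574 ft. Q_B = (1.486/0.027)·212.4·3.574^(2/3)·√0.0021 = 1252 ft³/s.
The larger discharge is 2863 ft³/s and the smaller is 1252 ft³/s; the ratio is 2.29.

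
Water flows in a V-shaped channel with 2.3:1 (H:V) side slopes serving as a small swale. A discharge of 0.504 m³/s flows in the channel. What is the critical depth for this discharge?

At critical depth, Q² T / (g A³) = 1, i.e. A³/T = Q²/g = 0.504²/9.81 = 0.02589.
Try y = 0.345 m: A³/T = 0.01293 — short.
Try y = 0.494 m: A³/T = 0.07781 — over.
Try y = 0.396 m: A³/T = 0.02576 — matches.

y_c = 0.396 m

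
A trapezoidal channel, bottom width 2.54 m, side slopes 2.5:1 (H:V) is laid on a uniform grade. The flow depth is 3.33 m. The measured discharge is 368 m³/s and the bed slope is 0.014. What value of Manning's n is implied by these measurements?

With bottom width b = 2.54 m and side slope z = 2.5: A = (b + zy)y = (2.54 + 2.5×3.33)×3.33 = 36.18 m²; P = b + 2y√(1+z²) = 2.54 + 2×3.33×2.693 = 20.47 m.
Hydraulic radius R = A/P = 36.18/20.47 = 1.767 m.
Rearranging Manning's equation: n = (1/Q) A R^(2/3) S^(1/2) = (1/368) × 36.18 × 1.767^(2/3) × √0.014 = 0.017.

n = 0.017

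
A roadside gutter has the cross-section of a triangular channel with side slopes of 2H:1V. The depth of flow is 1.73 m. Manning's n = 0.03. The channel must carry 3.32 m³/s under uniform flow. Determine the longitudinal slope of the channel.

S = 0.00039

For a triangular section with side slope z = 2: A = zy² = 2×1.73² = 5.986 m²; P = 2y√(1+z²) = 2×1.73×2.236 = 7.737 m.
Hydraulic radius R = A/P = 5.986/7.737 = 0.7737 m.
From Manning's equation, S = [nQ / (1 A R^(2/3))]² = [0.03 × 3.32 / (1 × 5.986 × 0.7737^(2/3))]² = 0.00039.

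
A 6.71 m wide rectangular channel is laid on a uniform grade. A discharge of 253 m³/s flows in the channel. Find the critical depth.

y_c = 5.25 m

For a rectangular channel, critical depth y_c = (q²/g)^(1/3) where q = Q/b = 253/6.71 = 37.7 m²/s.
So y_c = (37.7²/9.81)^(1/3) = 5.25 m.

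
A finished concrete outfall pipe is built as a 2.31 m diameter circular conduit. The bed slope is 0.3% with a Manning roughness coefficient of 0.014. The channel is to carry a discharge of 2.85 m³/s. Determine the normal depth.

y_n = 0.788 m

Manning's equation rearranged: A R^(2/3) = nQ / (1·√S) = 0.014 × 2.85 / (√0.003) = 0.7285.
At y = 0.542 m: A R^(2/3) = 0.3509 — too small.
At y = 0.788 m: A R^(2/3) = 0.728 — close enough.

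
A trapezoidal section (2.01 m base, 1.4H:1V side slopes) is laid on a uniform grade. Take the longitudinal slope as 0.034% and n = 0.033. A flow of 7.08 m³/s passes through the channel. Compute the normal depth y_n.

y_n = 2.22 m

Manning's equation rearranged: A R^(2/3) = nQ / (1·√S) = 0.033 × 7.08 / (√0.00034) = 12.67.
Try y = 2.42 m: A R^(2/3) = 15.27 — high.
Try y = 2.22 m: A R^(2/3) = 12.67 — ≈ 12.67.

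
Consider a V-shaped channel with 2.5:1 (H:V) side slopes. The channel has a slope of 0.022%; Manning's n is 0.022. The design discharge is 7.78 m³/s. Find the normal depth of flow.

Manning's equation rearranged: A R^(2/3) = nQ / (1·√S) = 0.022 × 7.78 / (√0.00022) = 11.54.
Try y = 2.48 m: A R^(2/3) = 16.89 — over.
Try y = 2.15 m: A R^(2/3) = 11.54 — close enough.

y_n = 2.15 m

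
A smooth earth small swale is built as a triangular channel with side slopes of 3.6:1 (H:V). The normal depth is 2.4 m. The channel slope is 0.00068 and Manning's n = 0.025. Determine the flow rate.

For a triangular section with side slope z = 3.6: A = zy² = 3.6×2.4² = 20.74 m²; P = 2y√(1+z²) = 2×2.4×3.736 = 17.93 m.
Hydraulic radius R = A/P = 20.74/17.93 = 1.156 m.
Manning's equation: Q = (1/n) A R^(2/3) S^(1/2) = (1/0.025) × 20.74 × 1.156^(2/3) × 0.00068^(1/2) = 23.8 m³/s.

Q = 23.8 m³/s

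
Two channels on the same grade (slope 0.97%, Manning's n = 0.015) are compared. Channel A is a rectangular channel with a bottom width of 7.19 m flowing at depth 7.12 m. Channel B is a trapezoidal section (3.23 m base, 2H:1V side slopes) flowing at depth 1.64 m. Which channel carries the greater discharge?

channel A

Channel A: Flow area A = b·y = 7.19 × 7.12 = 51.19 m². Wetted perimeter P = b + 2y = 7.19 + 2×7.12 = 21.43 m. Hydraulic radius R = A/P = 51.19/21.43 = 2.389 m. Q_A = (1/0.015)·51.19·2.389^(2/3)·√0.0097 = 600.7 m³/s.
Channel B: With bottom width b = 3.23 m and side slope z = 2: A = (b + zy)y = (3.23 + 2×1.64)×1.64 = 10.68 m²; P = b + 2y√(1+z²) = 3.23 + 2×1.64×2.236 = 10.56 m. Hydraulic radius R = A/P = 10.68/10.56 = 1.011 m. Q_B = (1/0.015)·10.68·1.011^(2/3)·√0.0097 = 70.6 m³/s.
Q_A = 600.7 m³/s vs Q_B = 70.6 m³/s, so channel A carries more.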